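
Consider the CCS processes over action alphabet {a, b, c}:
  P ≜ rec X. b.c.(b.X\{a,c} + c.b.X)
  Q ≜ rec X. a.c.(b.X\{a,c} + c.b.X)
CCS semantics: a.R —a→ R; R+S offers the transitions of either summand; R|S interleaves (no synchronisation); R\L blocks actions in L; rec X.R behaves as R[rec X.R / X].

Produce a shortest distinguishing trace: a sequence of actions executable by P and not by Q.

b

LTS(P): 6 reachable states
  s0 = rec X. b.c.(b.X\{a,c} + c.b.X) has moves —b→ s1
  s1 = c.(b.(rec X. b.c.(b.X\{a,c} + c.b.X))\{a,c} + c.b.(rec X. b.c.(b.X\{a,c} + c.b.X))) has moves —c→ s2
  s2 = b.(rec X. b.c.(b.X\{a,c} + c.b.X))\{a,c} + c.b.(rec X. b.c.(b.X\{a,c} + c.b.X)) has moves —b→ s3, —c→ s4
  s3 = (rec X. b.c.(b.X\{a,c} + c.b.X))\{a,c} has moves —b→ s5
  s4 = b.(rec X. b.c.(b.X\{a,c} + c.b.X)) has moves —b→ s0
  s5 = (c.(b.(rec X. b.c.(b.X\{a,c} + c.b.X))\{a,c} + c.b.(rec X. b.c.(b.X\{a,c} + c.b.X))))\{a,c} has moves stopped
LTS(Q): 5 reachable states
  t0 = rec X. a.c.(b.X\{a,c} + c.b.X) has moves —a→ t1
  t1 = c.(b.(rec X. a.c.(b.X\{a,c} + c.b.X))\{a,c} + c.b.(rec X. a.c.(b.X\{a,c} + c.b.X))) has moves —c→ t2
  t2 = b.(rec X. a.c.(b.X\{a,c} + c.b.X))\{a,c} + c.b.(rec X. a.c.(b.X\{a,c} + c.b.X)) has moves —b→ t3, —c→ t4
  t3 = (rec X. a.c.(b.X\{a,c} + c.b.X))\{a,c} has moves stopped
  t4 = b.(rec X. a.c.(b.X\{a,c} + c.b.X)) has moves —b→ t0
Run σ = ⟨b⟩ on P: start {s0}
  step 1 (b): {s1}
  — P admits the full trace.
Run σ = ⟨b⟩ on Q: start {t0}
  step 1 (b): ∅  — Q cannot continue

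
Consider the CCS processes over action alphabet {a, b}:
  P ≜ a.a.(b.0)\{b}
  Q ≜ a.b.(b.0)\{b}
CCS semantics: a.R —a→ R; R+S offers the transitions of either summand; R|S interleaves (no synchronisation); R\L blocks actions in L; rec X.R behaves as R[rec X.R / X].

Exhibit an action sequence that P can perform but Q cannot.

aa

P's transition system — 3 states:
  p0 = a.a.(b.0)\{b} has moves ··a··> p1
  p1 = a.(b.0)\{b} has moves ··a··> p2
  p2 = (b.0)\{b} has moves (no moves)
Q's transition system — 3 states:
  q0 = a.b.(b.0)\{b} has moves ··a··> q1
  q1 = b.(b.0)\{b} has moves ··b··> q2
  q2 = (b.0)\{b} has moves (no moves)
Trace ⟨aa⟩ through P, begin at {p0}:
  step 1 (a): {p1}
  step 2 (a): {p2}
  P completes σ.
Trace ⟨aa⟩ through Q, begin at {q0}:
  step 1 (a): {q1}
  step 2 (a): no successor for Q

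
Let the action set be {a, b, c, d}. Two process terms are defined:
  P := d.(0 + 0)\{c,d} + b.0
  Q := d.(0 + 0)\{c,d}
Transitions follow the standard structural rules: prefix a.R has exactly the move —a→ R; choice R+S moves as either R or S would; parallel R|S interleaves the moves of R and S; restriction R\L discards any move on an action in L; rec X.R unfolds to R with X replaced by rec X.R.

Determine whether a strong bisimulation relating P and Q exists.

Reachable graph of P (3 states):
  p0 = d.(0 + 0)\{c,d} + b.0 → --b--▸ p1, --d--▸ p2
  p1 = 0 → ·
  p2 = (0 + 0)\{c,d} → ·
Reachable graph of Q (2 states):
  q0 = d.(0 + 0)\{c,d} → --d--▸ q1
  q1 = (0 + 0)\{c,d} → ·
Partition-refinement fixed point:
  B0 = {p0}
  B1 = {p1, p2, q1}
  B2 = {q0}
p0 ∈ B0, q0 ∈ B2 → different blocks

not bisimilar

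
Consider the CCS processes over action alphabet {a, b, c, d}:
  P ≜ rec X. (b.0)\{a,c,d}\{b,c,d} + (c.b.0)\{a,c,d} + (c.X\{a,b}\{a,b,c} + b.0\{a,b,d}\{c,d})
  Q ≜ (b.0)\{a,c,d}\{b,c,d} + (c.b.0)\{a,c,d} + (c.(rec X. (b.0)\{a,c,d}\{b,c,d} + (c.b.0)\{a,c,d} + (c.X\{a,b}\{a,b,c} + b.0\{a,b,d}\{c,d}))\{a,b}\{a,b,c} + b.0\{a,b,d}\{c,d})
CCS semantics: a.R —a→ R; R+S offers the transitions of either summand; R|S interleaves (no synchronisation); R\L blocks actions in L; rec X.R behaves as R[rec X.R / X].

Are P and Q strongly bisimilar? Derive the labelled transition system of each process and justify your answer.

Reachable graph of P (3 states):
  p0 = rec X. (b.0)\{a,c,d}\{b,c,d} + (c.b.0)\{a,c,d} + (c.X\{a,b}\{a,b,c} + b.0\{a,b,d}\{c,d}) has moves =b=> p1, =c=> p2
  p1 = 0\{a,b,d}\{c,d} has moves ∅
  p2 = (rec X. (b.0)\{a,c,d}\{b,c,d} + (c.b.0)\{a,c,d} + (c.X\{a,b}\{a,b,c} + b.0\{a,b,d}\{c,d}))\{a,b}\{a,b,c} has moves ∅
Reachable graph of Q (3 states):
  q0 = (b.0)\{a,c,d}\{b,c,d} + (c.b.0)\{a,c,d} + (c.(rec X. (b.0)\{a,c,d}\{b,c,d} + (c.b.0)\{a,c,d} + (c.X\{a,b}\{a,b,c} + b.0\{a,b,d}\{c,d}))\{a,b}\{a,b,c} + b.0\{a,b,d}\{c,d}) has moves =b=> q1, =c=> q2
  q1 = 0\{a,b,d}\{c,d} has moves ∅
  q2 = (rec X. (b.0)\{a,c,d}\{b,c,d} + (c.b.0)\{a,c,d} + (c.X\{a,b}\{a,b,c} + b.0\{a,b,d}\{c,d}))\{a,b}\{a,b,c} has moves ∅
Partition-refinement fixed point:
  B0 = {p0, q0}
  B1 = {p1, p2, q1, q2}
p0 ∈ B0, q0 ∈ B0 → same block

YES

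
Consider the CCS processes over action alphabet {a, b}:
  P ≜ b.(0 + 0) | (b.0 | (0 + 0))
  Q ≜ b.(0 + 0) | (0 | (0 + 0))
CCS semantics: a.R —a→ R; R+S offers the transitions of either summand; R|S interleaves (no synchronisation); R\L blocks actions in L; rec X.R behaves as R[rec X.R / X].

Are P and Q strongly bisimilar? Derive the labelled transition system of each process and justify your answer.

Reachable graph of P (4 states):
  u0 = b.(0 + 0) | (b.0 | (0 + 0)) has moves -b-> u1, -b-> u2
  u1 = (0 + 0) | (b.0 | (0 + 0)) has moves -b-> u3
  u2 = b.(0 + 0) | (0 | (0 + 0)) has moves -b-> u3
  u3 = (0 + 0) | (0 | (0 + 0)) has moves (no moves)
Reachable graph of Q (2 states):
  v0 = b.(0 + 0) | (0 | (0 + 0)) has moves -b-> v1
  v1 = (0 + 0) | (0 | (0 + 0)) has moves (no moves)
Partition-refinement fixed point:
  B0 = {u0}
  B1 = {u1, u2, v0}
  B2 = {u3, v1}
u0 ∈ B0, v0 ∈ B1 → different blocks

NO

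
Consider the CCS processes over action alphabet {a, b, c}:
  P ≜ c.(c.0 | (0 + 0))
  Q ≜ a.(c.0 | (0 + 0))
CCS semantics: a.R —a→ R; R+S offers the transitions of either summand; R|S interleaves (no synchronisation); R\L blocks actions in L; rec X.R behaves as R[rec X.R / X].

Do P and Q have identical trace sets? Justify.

Reachable graph of P (3 states):
  s0 = c.(c.0 | (0 + 0)) → —c→ s1
  s1 = c.0 | (0 + 0) → —c→ s2
  s2 = 0 | (0 + 0) → stopped
Reachable graph of Q (3 states):
  t0 = a.(c.0 | (0 + 0)) → —a→ t1
  t1 = c.0 | (0 + 0) → —c→ t2
  t2 = 0 | (0 + 0) → stopped
Trace ⟨c⟩ through P, begin at {s0}:
  [1] c ⇒ {s1}
  — P admits the full trace.
Trace ⟨c⟩ through Q, begin at {t0}:
  [1] c ⇒ ∅ (Q stuck)

NO — witness ⟨c⟩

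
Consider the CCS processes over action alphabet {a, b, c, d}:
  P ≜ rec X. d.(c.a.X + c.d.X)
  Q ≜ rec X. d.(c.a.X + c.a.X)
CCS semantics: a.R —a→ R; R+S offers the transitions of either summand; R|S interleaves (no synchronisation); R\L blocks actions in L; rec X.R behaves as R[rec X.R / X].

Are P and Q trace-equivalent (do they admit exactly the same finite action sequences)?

trace-distinct — witness ⟨dcd⟩

LTS(P): 4 reachable states
  u0 = rec X. d.(c.a.X + c.d.X) ⊢ --d--▸ u1
  u1 = c.a.(rec X. d.(c.a.X + c.d.X)) + c.d.(rec X. d.(c.a.X + c.d.X)) ⊢ --c--▸ u2, --c--▸ u3
  u2 = a.(rec X. d.(c.a.X + c.d.X)) ⊢ --a--▸ u0
  u3 = d.(rec X. d.(c.a.X + c.d.X)) ⊢ --d--▸ u0
LTS(Q): 3 reachable states
  v0 = rec X. d.(c.a.X + c.a.X) ⊢ --d--▸ v1
  v1 = c.a.(rec X. d.(c.a.X + c.a.X)) + c.a.(rec X. d.(c.a.X + c.a.X)) ⊢ --c--▸ v2
  v2 = a.(rec X. d.(c.a.X + c.a.X)) ⊢ --a--▸ v0
Run σ = ⟨dcd⟩ on P: start {u0}
  after d @ step 1: {u1}
  after c @ step 2: {u2, u3}
  after d @ step 3: {u0}
  P completes σ.
Run σ = ⟨dcd⟩ on Q: start {v0}
  after d @ step 1: {v1}
  after c @ step 2: {v2}
  after d @ step 3: ∅ (Q stuck)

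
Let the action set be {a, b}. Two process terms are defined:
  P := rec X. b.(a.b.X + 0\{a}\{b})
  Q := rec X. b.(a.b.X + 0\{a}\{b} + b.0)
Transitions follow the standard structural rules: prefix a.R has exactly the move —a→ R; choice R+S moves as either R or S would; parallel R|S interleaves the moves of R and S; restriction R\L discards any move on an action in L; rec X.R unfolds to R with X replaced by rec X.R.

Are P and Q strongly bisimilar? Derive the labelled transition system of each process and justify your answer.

LTS(P): 3 reachable states
  s0 = rec X. b.(a.b.X + 0\{a}\{b}) has moves —b→ s1
  s1 = a.b.(rec X. b.(a.b.X + 0\{a}\{b})) + 0\{a}\{b} has moves —a→ s2
  s2 = b.(rec X. b.(a.b.X + 0\{a}\{b})) has moves —b→ s0
LTS(Q): 4 reachable states
  t0 = rec X. b.(a.b.X + 0\{a}\{b} + b.0) has moves —b→ t1
  t1 = a.b.(rec X. b.(a.b.X + 0\{a}\{b} + b.0)) + 0\{a}\{b} + b.0 has moves —a→ t2, —b→ t3
  t2 = b.(rec X. b.(a.b.X + 0\{a}\{b} + b.0)) has moves —b→ t0
  t3 = 0 has moves stopped
Bisimilarity quotient blocks:
  B0 = {s0}
  B1 = {s1}
  B2 = {s2}
  B3 = {t0}
  B4 = {t1}
  B5 = {t2}
  B6 = {t3}
s0 ∈ B0, t0 ∈ B3 → different blocks

P ≁ Q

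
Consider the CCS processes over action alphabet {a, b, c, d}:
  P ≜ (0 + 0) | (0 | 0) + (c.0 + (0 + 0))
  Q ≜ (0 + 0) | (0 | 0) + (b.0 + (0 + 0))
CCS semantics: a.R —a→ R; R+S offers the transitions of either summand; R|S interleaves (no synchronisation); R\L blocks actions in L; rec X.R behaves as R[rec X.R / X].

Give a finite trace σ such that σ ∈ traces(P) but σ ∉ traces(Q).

c

P's transition system — 2 states:
  s0 = (0 + 0) | (0 | 0) + (c.0 + (0 + 0)) → -c-> s1
  s1 = 0 → deadlocked
Q's transition system — 2 states:
  t0 = (0 + 0) | (0 | 0) + (b.0 + (0 + 0)) → -b-> t1
  t1 = 0 → deadlocked
Run σ = ⟨c⟩ on P: start {s0}
  after c @ step 1: {s1}
  — P admits the full trace.
Run σ = ⟨c⟩ on Q: start {t0}
  after c @ step 1: no successor for Q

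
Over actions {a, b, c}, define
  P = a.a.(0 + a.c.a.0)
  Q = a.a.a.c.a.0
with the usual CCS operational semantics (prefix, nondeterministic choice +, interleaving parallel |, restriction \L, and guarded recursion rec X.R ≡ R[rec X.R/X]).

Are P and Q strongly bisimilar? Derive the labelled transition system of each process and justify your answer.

P ~ Q

P's transition system — 6 states:
  m0 = a.a.(0 + a.c.a.0) :: -a-> m1
  m1 = a.(0 + a.c.a.0) :: -a-> m2
  m2 = 0 + a.c.a.0 :: -a-> m3
  m3 = c.a.0 :: -c-> m4
  m4 = a.0 :: -a-> m5
  m5 = 0 :: (no moves)
Q's transition system — 6 states:
  n0 = a.a.a.c.a.0 :: -a-> n1
  n1 = a.a.c.a.0 :: -a-> n2
  n2 = a.c.a.0 :: -a-> n3
  n3 = c.a.0 :: -c-> n4
  n4 = a.0 :: -a-> n5
  n5 = 0 :: (no moves)
Bisimilarity quotient blocks:
  B0 = {m0, n0}
  B1 = {m1, n1}
  B2 = {m2, n2}
  B3 = {m3, n3}
  B4 = {m4, n4}
  B5 = {m5, n5}
m0 ∈ B0, n0 ∈ B0 → same block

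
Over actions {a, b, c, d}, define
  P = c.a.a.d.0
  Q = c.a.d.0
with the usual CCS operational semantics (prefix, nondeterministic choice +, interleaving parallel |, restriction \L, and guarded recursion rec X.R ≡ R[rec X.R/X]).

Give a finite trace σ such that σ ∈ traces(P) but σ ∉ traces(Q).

Reachable graph of P (5 states):
  s0 = c.a.a.d.0 ⊢ —c→ s1
  s1 = a.a.d.0 ⊢ —a→ s2
  s2 = a.d.0 ⊢ —a→ s3
  s3 = d.0 ⊢ —d→ s4
  s4 = 0 ⊢ (no moves)
Reachable graph of Q (4 states):
  t0 = c.a.d.0 ⊢ —c→ t1
  t1 = a.d.0 ⊢ —a→ t2
  t2 = d.0 ⊢ —d→ t3
  t3 = 0 ⊢ (no moves)
Executing caa from P (initial set {s0}):
  after c @ step 1: {s1}
  after a @ step 2: {s2}
  after a @ step 3: {s3}
  P completes σ.
Executing caa from Q (initial set {t0}):
  after c @ step 1: {t1}
  after a @ step 2: {t2}
  after a @ step 3: ∅  — Q cannot continue

caa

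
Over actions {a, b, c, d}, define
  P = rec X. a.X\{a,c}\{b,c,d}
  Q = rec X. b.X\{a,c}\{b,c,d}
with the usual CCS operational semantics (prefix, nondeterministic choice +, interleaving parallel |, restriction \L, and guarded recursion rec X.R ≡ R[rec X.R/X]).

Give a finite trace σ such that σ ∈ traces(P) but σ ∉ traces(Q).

a

P's transition system — 2 states:
  m0 = rec X. a.X\{a,c}\{b,c,d} :: ··a··> m1
  m1 = (rec X. a.X\{a,c}\{b,c,d})\{a,c}\{b,c,d} :: ∅
Q's transition system — 2 states:
  n0 = rec X. b.X\{a,c}\{b,c,d} :: ··b··> n1
  n1 = (rec X. b.X\{a,c}\{b,c,d})\{a,c}\{b,c,d} :: ∅
Executing a from P (initial set {m0}):
  step 1 (a): {m1}
  P completes σ.
Executing a from Q (initial set {n0}):
  step 1 (a): ∅  — Q cannot continue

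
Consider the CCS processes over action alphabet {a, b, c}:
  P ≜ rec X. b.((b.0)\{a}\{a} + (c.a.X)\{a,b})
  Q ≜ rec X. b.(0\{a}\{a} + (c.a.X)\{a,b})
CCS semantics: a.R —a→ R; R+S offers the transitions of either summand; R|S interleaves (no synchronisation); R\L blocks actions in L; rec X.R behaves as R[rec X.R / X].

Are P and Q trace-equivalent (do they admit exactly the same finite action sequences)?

traces(P) ≠ traces(Q) — witness ⟨bb⟩

LTS(P): 4 reachable states
  s0 = rec X. b.((b.0)\{a}\{a} + (c.a.X)\{a,b}) ⊢ -b-> s1
  s1 = (b.0)\{a}\{a} + (c.a.(rec X. b.((b.0)\{a}\{a} + (c.a.X)\{a,b})))\{a,b} ⊢ -b-> s2, -c-> s3
  s2 = 0\{a}\{a} ⊢ stopped
  s3 = (a.(rec X. b.((b.0)\{a}\{a} + (c.a.X)\{a,b})))\{a,b} ⊢ stopped
LTS(Q): 3 reachable states
  t0 = rec X. b.(0\{a}\{a} + (c.a.X)\{a,b}) ⊢ -b-> t1
  t1 = 0\{a}\{a} + (c.a.(rec X. b.(0\{a}\{a} + (c.a.X)\{a,b})))\{a,b} ⊢ -c-> t2
  t2 = (a.(rec X. b.(0\{a}\{a} + (c.a.X)\{a,b})))\{a,b} ⊢ stopped
Trace ⟨bb⟩ through P, begin at {s0}:
  after b @ step 1: {s1}
  after b @ step 2: {s2}
  — P admits the full trace.
Trace ⟨bb⟩ through Q, begin at {t0}:
  after b @ step 1: {t1}
  after b @ step 2: no successor for Q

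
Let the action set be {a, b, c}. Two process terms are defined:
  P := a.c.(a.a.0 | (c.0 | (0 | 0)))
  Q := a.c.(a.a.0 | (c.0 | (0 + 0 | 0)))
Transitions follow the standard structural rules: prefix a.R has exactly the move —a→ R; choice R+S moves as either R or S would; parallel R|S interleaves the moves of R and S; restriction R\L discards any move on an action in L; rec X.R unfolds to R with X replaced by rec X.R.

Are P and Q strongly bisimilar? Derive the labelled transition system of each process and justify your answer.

P's transition system — 8 states:
  p0 = a.c.(a.a.0 | (c.0 | (0 | 0))) | =a=> p1
  p1 = c.(a.a.0 | (c.0 | (0 | 0))) | =c=> p2
  p2 = a.a.0 | (c.0 | (0 | 0)) | =a=> p3, =c=> p4
  p3 = a.0 | (c.0 | (0 | 0)) | =a=> p5, =c=> p6
  p4 = a.a.0 | (0 | (0 | 0)) | =a=> p6
  p5 = 0 | (c.0 | (0 | 0)) | =c=> p7
  p6 = a.0 | (0 | (0 | 0)) | =a=> p7
  p7 = 0 | (0 | (0 | 0)) | ·
Q's transition system — 8 states:
  q0 = a.c.(a.a.0 | (c.0 | (0 + 0 | 0))) | =a=> q1
  q1 = c.(a.a.0 | (c.0 | (0 + 0 | 0))) | =c=> q2
  q2 = a.a.0 | (c.0 | (0 + 0 | 0)) | =a=> q3, =c=> q4
  q3 = a.0 | (c.0 | (0 + 0 | 0)) | =a=> q5, =c=> q6
  q4 = a.a.0 | (0 | (0 + 0 | 0)) | =a=> q6
  q5 = 0 | (c.0 | (0 + 0 | 0)) | =c=> q7
  q6 = a.0 | (0 | (0 + 0 | 0)) | =a=> q7
  q7 = 0 | (0 | (0 + 0 | 0)) | ·
Bisimilarity quotient blocks:
  B0 = {p0, q0}
  B1 = {p1, q1}
  B2 = {p2, q2}
  B3 = {p4, q4}
  B4 = {p6, q6}
  B5 = {p7, q7}
  B6 = {p3, q3}
  B7 = {p5, q5}
p0 ∈ B0, q0 ∈ B0 → same block

P ~ Q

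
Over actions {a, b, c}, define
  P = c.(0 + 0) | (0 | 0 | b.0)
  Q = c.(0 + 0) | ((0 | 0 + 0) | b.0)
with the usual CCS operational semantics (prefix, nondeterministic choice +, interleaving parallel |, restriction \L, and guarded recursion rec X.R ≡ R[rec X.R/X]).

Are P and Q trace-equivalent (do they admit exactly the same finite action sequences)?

P's transition system — 4 states:
  s0 = c.(0 + 0) | (0 | 0 | b.0) | =b=> s1, =c=> s2
  s1 = c.(0 + 0) | (0 | 0 | 0) | =c=> s3
  s2 = (0 + 0) | (0 | 0 | b.0) | =b=> s3
  s3 = (0 + 0) | (0 | 0 | 0) | (no moves)
Q's transition system — 4 states:
  t0 = c.(0 + 0) | ((0 | 0 + 0) | b.0) | =b=> t1, =c=> t2
  t1 = c.(0 + 0) | ((0 | 0 + 0) | 0) | =c=> t3
  t2 = (0 + 0) | ((0 | 0 + 0) | b.0) | =b=> t3
  t3 = (0 + 0) | ((0 | 0 + 0) | 0) | (no moves)
Partition-refinement fixed point:
  B0 = {s0, t0}
  B1 = {s1, t1}
  B2 = {s3, t3}
  B3 = {s2, t2}
s0 ∈ B0, t0 ∈ B0 → same block
Bisimilar ⇒ trace-equivalent.

trace-equivalent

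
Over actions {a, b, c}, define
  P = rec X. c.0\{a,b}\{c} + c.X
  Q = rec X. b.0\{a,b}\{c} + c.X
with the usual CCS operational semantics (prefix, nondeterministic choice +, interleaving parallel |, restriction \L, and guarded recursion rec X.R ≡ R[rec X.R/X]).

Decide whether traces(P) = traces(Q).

NO — witness ⟨b⟩

P's transition system — 2 states:
  m0 = rec X. c.0\{a,b}\{c} + c.X | —c→ m0, —c→ m1
  m1 = 0\{a,b}\{c} | stopped
Q's transition system — 2 states:
  n0 = rec X. b.0\{a,b}\{c} + c.X | —b→ n1, —c→ n0
  n1 = 0\{a,b}\{c} | stopped
Trace ⟨b⟩ through Q, begin at {n0}:
  [1] b ⇒ {n1}
  ✓ Q
Trace ⟨b⟩ through P, begin at {m0}:
  [1] b ⇒ ∅ (P stuck)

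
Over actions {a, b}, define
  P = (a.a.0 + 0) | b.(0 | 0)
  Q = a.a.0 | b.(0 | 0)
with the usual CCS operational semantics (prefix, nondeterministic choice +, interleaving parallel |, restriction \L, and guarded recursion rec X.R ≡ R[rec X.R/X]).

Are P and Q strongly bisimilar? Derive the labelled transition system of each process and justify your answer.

bisimilar

LTS(P): 6 reachable states
  s0 = (a.a.0 + 0) | b.(0 | 0) → --a--▸ s1, --b--▸ s2
  s1 = a.0 | b.(0 | 0) → --a--▸ s3, --b--▸ s4
  s2 = (a.a.0 + 0) | (0 | 0) → --a--▸ s4
  s3 = 0 | b.(0 | 0) → --b--▸ s5
  s4 = a.0 | (0 | 0) → --a--▸ s5
  s5 = 0 | (0 | 0) → (no moves)
LTS(Q): 6 reachable states
  t0 = a.a.0 | b.(0 | 0) → --a--▸ t1, --b--▸ t2
  t1 = a.0 | b.(0 | 0) → --a--▸ t3, --b--▸ t4
  t2 = a.a.0 | (0 | 0) → --a--▸ t4
  t3 = 0 | b.(0 | 0) → --b--▸ t5
  t4 = a.0 | (0 | 0) → --a--▸ t5
  t5 = 0 | (0 | 0) → (no moves)
Bisimilarity quotient blocks:
  B0 = {s0, t0}
  B1 = {s2, t2}
  B2 = {s4, t4}
  B3 = {s5, t5}
  B4 = {s1, t1}
  B5 = {s3, t3}
s0 ∈ B0, t0 ∈ B0 → same block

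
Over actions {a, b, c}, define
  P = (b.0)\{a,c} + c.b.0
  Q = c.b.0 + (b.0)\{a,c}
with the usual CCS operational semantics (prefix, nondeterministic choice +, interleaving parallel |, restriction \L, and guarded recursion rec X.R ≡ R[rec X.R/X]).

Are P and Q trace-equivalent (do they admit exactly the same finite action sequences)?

LTS(P): 4 reachable states
  p0 = (b.0)\{a,c} + c.b.0 | --b--▸ p1, --c--▸ p2
  p1 = 0\{a,c} | ∅
  p2 = b.0 | --b--▸ p3
  p3 = 0 | ∅
LTS(Q): 4 reachable states
  q0 = c.b.0 + (b.0)\{a,c} | --b--▸ q1, --c--▸ q2
  q1 = 0\{a,c} | ∅
  q2 = b.0 | --b--▸ q3
  q3 = 0 | ∅
Partition-refinement fixed point:
  B0 = {p0, q0}
  B1 = {p1, p3, q1, q3}
  B2 = {p2, q2}
p0 ∈ B0, q0 ∈ B0 → same block
Bisimilar ⇒ trace-equivalent.

traces(P) = traces(Q)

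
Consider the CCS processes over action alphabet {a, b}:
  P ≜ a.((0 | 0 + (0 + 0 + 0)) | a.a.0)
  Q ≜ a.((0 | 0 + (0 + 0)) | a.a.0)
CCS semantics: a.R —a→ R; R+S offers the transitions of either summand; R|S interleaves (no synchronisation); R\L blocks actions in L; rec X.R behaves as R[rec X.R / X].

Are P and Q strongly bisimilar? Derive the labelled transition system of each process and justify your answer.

P's transition system — 4 states:
  p0 = a.((0 | 0 + (0 + 0 + 0)) | a.a.0) | =a=> p1
  p1 = (0 | 0 + (0 + 0 + 0)) | a.a.0 | =a=> p2
  p2 = (0 | 0 + (0 + 0 + 0)) | a.0 | =a=> p3
  p3 = (0 | 0 + (0 + 0 + 0)) | 0 | (no moves)
Q's transition system — 4 states:
  q0 = a.((0 | 0 + (0 + 0)) | a.a.0) | =a=> q1
  q1 = (0 | 0 + (0 + 0)) | a.a.0 | =a=> q2
  q2 = (0 | 0 + (0 + 0)) | a.0 | =a=> q3
  q3 = (0 | 0 + (0 + 0)) | 0 | (no moves)
Bisimilarity quotient blocks:
  B0 = {p0, q0}
  B1 = {p1, q1}
  B2 = {p2, q2}
  B3 = {p3, q3}
p0 ∈ B0, q0 ∈ B0 → same block

YES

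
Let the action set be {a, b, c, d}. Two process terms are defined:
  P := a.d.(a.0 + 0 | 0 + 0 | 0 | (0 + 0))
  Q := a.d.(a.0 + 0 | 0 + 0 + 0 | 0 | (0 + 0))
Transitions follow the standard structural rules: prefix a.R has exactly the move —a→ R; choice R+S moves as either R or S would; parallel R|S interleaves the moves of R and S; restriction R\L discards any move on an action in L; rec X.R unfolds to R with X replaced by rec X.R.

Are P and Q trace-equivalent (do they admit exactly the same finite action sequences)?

LTS(P): 4 reachable states
  m0 = a.d.(a.0 + 0 | 0 + 0 | 0 | (0 + 0)) ⊢ —a→ m1
  m1 = d.(a.0 + 0 | 0 + 0 | 0 | (0 + 0)) ⊢ —d→ m2
  m2 = a.0 + 0 | 0 + 0 | 0 | (0 + 0) ⊢ —a→ m3
  m3 = 0 ⊢ ·
LTS(Q): 4 reachable states
  n0 = a.d.(a.0 + 0 | 0 + 0 + 0 | 0 | (0 + 0)) ⊢ —a→ n1
  n1 = d.(a.0 + 0 | 0 + 0 + 0 | 0 | (0 + 0)) ⊢ —d→ n2
  n2 = a.0 + 0 | 0 + 0 + 0 | 0 | (0 + 0) ⊢ —a→ n3
  n3 = 0 ⊢ ·
Bisimilarity quotient blocks:
  B0 = {m0, n0}
  B1 = {m1, n1}
  B2 = {m2, n2}
  B3 = {m3, n3}
m0 ∈ B0, n0 ∈ B0 → same block
Bisimilar ⇒ trace-equivalent.

YES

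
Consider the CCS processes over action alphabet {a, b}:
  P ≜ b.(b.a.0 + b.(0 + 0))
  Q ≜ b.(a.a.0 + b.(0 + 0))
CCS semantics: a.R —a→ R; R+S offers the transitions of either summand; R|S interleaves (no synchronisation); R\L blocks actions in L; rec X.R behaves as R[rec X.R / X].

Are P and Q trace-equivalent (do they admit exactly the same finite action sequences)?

traces(P) ≠ traces(Q) — witness ⟨bba⟩

Reachable graph of P (5 states):
  s0 = b.(b.a.0 + b.(0 + 0)) ⊢ -b-> s1
  s1 = b.a.0 + b.(0 + 0) ⊢ -b-> s2, -b-> s3
  s2 = 0 + 0 ⊢ (no moves)
  s3 = a.0 ⊢ -a-> s4
  s4 = 0 ⊢ (no moves)
Reachable graph of Q (5 states):
  t0 = b.(a.a.0 + b.(0 + 0)) ⊢ -b-> t1
  t1 = a.a.0 + b.(0 + 0) ⊢ -a-> t2, -b-> t3
  t2 = a.0 ⊢ -a-> t4
  t3 = 0 + 0 ⊢ (no moves)
  t4 = 0 ⊢ (no moves)
Executing bba from P (initial set {s0}):
  after b @ step 1: {s1}
  after b @ step 2: {s2, s3}
  after a @ step 3: {s4}
  P completes σ.
Executing bba from Q (initial set {t0}):
  after b @ step 1: {t1}
  after b @ step 2: {t3}
  after a @ step 3: ∅ (Q stuck)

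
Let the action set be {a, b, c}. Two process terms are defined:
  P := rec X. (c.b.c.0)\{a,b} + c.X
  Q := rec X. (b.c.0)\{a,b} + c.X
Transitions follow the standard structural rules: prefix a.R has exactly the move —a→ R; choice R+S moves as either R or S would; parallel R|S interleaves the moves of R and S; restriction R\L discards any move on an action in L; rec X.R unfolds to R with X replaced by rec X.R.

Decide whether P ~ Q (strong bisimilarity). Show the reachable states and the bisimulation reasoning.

Reachable graph of P (2 states):
  u0 = rec X. (c.b.c.0)\{a,b} + c.X has moves —c→ u0, —c→ u1
  u1 = (b.c.0)\{a,b} has moves ∅
Reachable graph of Q (1 states):
  v0 = rec X. (b.c.0)\{a,b} + c.X has moves —c→ v0
Coarsest stable partition (strong bisimilarity classes):
  B0 = {u0}
  B1 = {u1}
  B2 = {v0}
u0 ∈ B0, v0 ∈ B2 → different blocks

NO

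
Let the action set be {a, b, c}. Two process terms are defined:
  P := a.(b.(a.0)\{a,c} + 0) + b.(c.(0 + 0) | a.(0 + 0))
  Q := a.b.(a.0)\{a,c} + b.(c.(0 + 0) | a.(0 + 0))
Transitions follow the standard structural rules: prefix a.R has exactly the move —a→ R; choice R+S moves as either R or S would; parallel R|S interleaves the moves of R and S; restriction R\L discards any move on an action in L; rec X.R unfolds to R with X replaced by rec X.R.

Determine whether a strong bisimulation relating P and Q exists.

YES

Reachable graph of P (7 states):
  p0 = a.(b.(a.0)\{a,c} + 0) + b.(c.(0 + 0) | a.(0 + 0)) :: —a→ p1, —b→ p2
  p1 = b.(a.0)\{a,c} + 0 :: —b→ p3
  p2 = c.(0 + 0) | a.(0 + 0) :: —a→ p4, —c→ p5
  p3 = (a.0)\{a,c} :: ·
  p4 = c.(0 + 0) | (0 + 0) :: —c→ p6
  p5 = (0 + 0) | a.(0 + 0) :: —a→ p6
  p6 = (0 + 0) | (0 + 0) :: ·
Reachable graph of Q (7 states):
  q0 = a.b.(a.0)\{a,c} + b.(c.(0 + 0) | a.(0 + 0)) :: —a→ q1, —b→ q2
  q1 = b.(a.0)\{a,c} :: —b→ q3
  q2 = c.(0 + 0) | a.(0 + 0) :: —a→ q4, —c→ q5
  q3 = (a.0)\{a,c} :: ·
  q4 = c.(0 + 0) | (0 + 0) :: —c→ q6
  q5 = (0 + 0) | a.(0 + 0) :: —a→ q6
  q6 = (0 + 0) | (0 + 0) :: ·
Bisimilarity quotient blocks:
  B0 = {p0, q0}
  B1 = {p2, q2}
  B2 = {p5, q5}
  B3 = {p3, p6, q3, q6}
  B4 = {p4, q4}
  B5 = {p1, q1}
p0 ∈ B0, q0 ∈ B0 → same block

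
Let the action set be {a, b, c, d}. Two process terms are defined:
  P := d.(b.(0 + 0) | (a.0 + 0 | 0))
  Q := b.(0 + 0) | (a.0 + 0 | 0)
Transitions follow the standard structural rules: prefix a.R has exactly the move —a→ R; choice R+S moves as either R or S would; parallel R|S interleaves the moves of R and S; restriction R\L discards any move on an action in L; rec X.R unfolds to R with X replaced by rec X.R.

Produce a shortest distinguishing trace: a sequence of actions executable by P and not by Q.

d

Reachable graph of P (5 states):
  u0 = d.(b.(0 + 0) | (a.0 + 0 | 0)) → --d--▸ u1
  u1 = b.(0 + 0) | (a.0 + 0 | 0) → --a--▸ u2, --b--▸ u3
  u2 = b.(0 + 0) | 0 → --b--▸ u4
  u3 = (0 + 0) | (a.0 + 0 | 0) → --a--▸ u4
  u4 = (0 + 0) | 0 → ∅
Reachable graph of Q (4 states):
  v0 = b.(0 + 0) | (a.0 + 0 | 0) → --a--▸ v1, --b--▸ v2
  v1 = b.(0 + 0) | 0 → --b--▸ v3
  v2 = (0 + 0) | (a.0 + 0 | 0) → --a--▸ v3
  v3 = (0 + 0) | 0 → ∅
Trace ⟨d⟩ through P, begin at {u0}:
  [1] d ⇒ {u1}
  ✓ P
Trace ⟨d⟩ through Q, begin at {v0}:
  [1] d ⇒ ∅  — Q cannot continue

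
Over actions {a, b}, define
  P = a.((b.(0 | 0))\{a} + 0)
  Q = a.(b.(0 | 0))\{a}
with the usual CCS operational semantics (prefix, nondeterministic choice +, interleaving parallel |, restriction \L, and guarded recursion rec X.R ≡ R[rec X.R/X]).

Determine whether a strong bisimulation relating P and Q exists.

LTS(P): 3 reachable states
  u0 = a.((b.(0 | 0))\{a} + 0) has moves --a--▸ u1
  u1 = (b.(0 | 0))\{a} + 0 has moves --b--▸ u2
  u2 = (0 | 0)\{a} has moves ∅
LTS(Q): 3 reachable states
  v0 = a.(b.(0 | 0))\{a} has moves --a--▸ v1
  v1 = (b.(0 | 0))\{a} has moves --b--▸ v2
  v2 = (0 | 0)\{a} has moves ∅
Bisimilarity quotient blocks:
  B0 = {u0, v0}
  B1 = {u1, v1}
  B2 = {u2, v2}
u0 ∈ B0, v0 ∈ B0 → same block

YES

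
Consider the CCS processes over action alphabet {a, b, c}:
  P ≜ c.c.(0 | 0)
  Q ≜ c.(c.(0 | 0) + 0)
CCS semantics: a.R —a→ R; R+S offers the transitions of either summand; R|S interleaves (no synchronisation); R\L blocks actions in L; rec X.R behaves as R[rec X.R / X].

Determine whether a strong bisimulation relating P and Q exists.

bisimilar

P's transition system — 3 states:
  p0 = c.c.(0 | 0) | =c=> p1
  p1 = c.(0 | 0) | =c=> p2
  p2 = 0 | 0 | stopped
Q's transition system — 3 states:
  q0 = c.(c.(0 | 0) + 0) | =c=> q1
  q1 = c.(0 | 0) + 0 | =c=> q2
  q2 = 0 | 0 | stopped
Partition-refinement fixed point:
  B0 = {p0, q0}
  B1 = {p1, q1}
  B2 = {p2, q2}
p0 ∈ B0, q0 ∈ B0 → same block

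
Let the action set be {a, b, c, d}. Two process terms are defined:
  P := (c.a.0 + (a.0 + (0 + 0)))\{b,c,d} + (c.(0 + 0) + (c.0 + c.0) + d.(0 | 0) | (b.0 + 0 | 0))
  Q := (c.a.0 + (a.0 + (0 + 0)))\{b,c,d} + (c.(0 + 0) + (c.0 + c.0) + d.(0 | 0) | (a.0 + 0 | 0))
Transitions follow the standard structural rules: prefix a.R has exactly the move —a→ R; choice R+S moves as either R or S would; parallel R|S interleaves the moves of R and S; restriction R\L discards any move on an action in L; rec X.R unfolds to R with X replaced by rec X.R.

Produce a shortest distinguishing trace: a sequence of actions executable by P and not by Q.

P's transition system — 7 states:
  m0 = (c.a.0 + (a.0 + (0 + 0)))\{b,c,d} + (c.(0 + 0) + (c.0 + c.0) + d.(0 | 0) | (b.0 + 0 | 0)) → —a→ m1, —b→ m2, —c→ m3, —c→ m4, —d→ m5
  m1 = 0\{b,c,d} → deadlocked
  m2 = d.(0 | 0) | 0 → —d→ m6
  m3 = 0 → deadlocked
  m4 = 0 + 0 → deadlocked
  m5 = 0 | 0 | (b.0 + 0 | 0) → —b→ m6
  m6 = 0 | 0 | 0 → deadlocked
Q's transition system — 7 states:
  n0 = (c.a.0 + (a.0 + (0 + 0)))\{b,c,d} + (c.(0 + 0) + (c.0 + c.0) + d.(0 | 0) | (a.0 + 0 | 0)) → —a→ n1, —a→ n2, —c→ n3, —c→ n4, —d→ n5
  n1 = 0\{b,c,d} → deadlocked
  n2 = d.(0 | 0) | 0 → —d→ n6
  n3 = 0 → deadlocked
  n4 = 0 + 0 → deadlocked
  n5 = 0 | 0 | (a.0 + 0 | 0) → —a→ n6
  n6 = 0 | 0 | 0 → deadlocked
Executing b from P (initial set {m0}):
  after b @ step 1: {m2}
  P completes σ.
Executing b from Q (initial set {n0}):
  after b @ step 1: ∅ (Q stuck)

b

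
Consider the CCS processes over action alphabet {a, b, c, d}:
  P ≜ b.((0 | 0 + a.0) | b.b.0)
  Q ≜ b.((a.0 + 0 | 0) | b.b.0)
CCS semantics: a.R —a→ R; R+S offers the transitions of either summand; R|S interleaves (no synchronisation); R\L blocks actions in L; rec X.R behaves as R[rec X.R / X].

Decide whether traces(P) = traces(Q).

trace-equivalent

Reachable graph of P (7 states):
  s0 = b.((0 | 0 + a.0) | b.b.0) ⊢ -b-> s1
  s1 = (0 | 0 + a.0) | b.b.0 ⊢ -a-> s2, -b-> s3
  s2 = 0 | b.b.0 ⊢ -b-> s4
  s3 = (0 | 0 + a.0) | b.0 ⊢ -a-> s4, -b-> s5
  s4 = 0 | b.0 ⊢ -b-> s6
  s5 = (0 | 0 + a.0) | 0 ⊢ -a-> s6
  s6 = 0 | 0 ⊢ stopped
Reachable graph of Q (7 states):
  t0 = b.((a.0 + 0 | 0) | b.b.0) ⊢ -b-> t1
  t1 = (a.0 + 0 | 0) | b.b.0 ⊢ -a-> t2, -b-> t3
  t2 = 0 | b.b.0 ⊢ -b-> t4
  t3 = (a.0 + 0 | 0) | b.0 ⊢ -a-> t4, -b-> t5
  t4 = 0 | b.0 ⊢ -b-> t6
  t5 = (a.0 + 0 | 0) | 0 ⊢ -a-> t6
  t6 = 0 | 0 ⊢ stopped
Bisimilarity quotient blocks:
  B0 = {s0, t0}
  B1 = {s1, t1}
  B2 = {s3, t3}
  B3 = {s5, t5}
  B4 = {s6, t6}
  B5 = {s4, t4}
  B6 = {s2, t2}
s0 ∈ B0, t0 ∈ B0 → same block
Bisimilar ⇒ trace-equivalent.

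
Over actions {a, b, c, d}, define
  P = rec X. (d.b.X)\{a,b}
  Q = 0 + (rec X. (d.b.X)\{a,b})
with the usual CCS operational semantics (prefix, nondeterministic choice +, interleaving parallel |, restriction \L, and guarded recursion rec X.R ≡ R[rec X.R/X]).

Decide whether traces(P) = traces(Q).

Reachable graph of P (2 states):
  m0 = rec X. (d.b.X)\{a,b} ⊢ -d-> m1
  m1 = (b.(rec X. (d.b.X)\{a,b}))\{a,b} ⊢ ·
Reachable graph of Q (2 states):
  n0 = 0 + (rec X. (d.b.X)\{a,b}) ⊢ -d-> n1
  n1 = (b.(rec X. (d.b.X)\{a,b}))\{a,b} ⊢ ·
Bisimilarity quotient blocks:
  B0 = {m0, n0}
  B1 = {m1, n1}
m0 ∈ B0, n0 ∈ B0 → same block
Bisimilar ⇒ trace-equivalent.

YES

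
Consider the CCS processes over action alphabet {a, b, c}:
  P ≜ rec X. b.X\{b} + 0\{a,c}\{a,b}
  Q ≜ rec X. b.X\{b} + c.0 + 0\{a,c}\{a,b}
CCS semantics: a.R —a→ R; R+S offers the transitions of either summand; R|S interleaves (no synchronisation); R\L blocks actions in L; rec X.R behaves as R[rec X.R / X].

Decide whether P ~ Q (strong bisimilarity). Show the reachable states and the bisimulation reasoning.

Reachable graph of P (2 states):
  p0 = rec X. b.X\{b} + 0\{a,c}\{a,b} has moves =b=> p1
  p1 = (rec X. b.X\{b} + 0\{a,c}\{a,b})\{b} has moves deadlocked
Reachable graph of Q (4 states):
  q0 = rec X. b.X\{b} + c.0 + 0\{a,c}\{a,b} has moves =b=> q1, =c=> q2
  q1 = (rec X. b.X\{b} + c.0 + 0\{a,c}\{a,b})\{b} has moves =c=> q3
  q2 = 0 has moves deadlocked
  q3 = 0\{b} has moves deadlocked
Bisimilarity quotient blocks:
  B0 = {p0}
  B1 = {p1, q2, q3}
  B2 = {q0}
  B3 = {q1}
p0 ∈ B0, q0 ∈ B2 → different blocks

P ≁ Q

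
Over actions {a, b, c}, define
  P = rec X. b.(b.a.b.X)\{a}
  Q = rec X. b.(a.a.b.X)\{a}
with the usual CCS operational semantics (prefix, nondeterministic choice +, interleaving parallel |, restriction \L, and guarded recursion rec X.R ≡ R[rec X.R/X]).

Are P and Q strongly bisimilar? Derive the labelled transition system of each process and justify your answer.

LTS(P): 3 reachable states
  m0 = rec X. b.(b.a.b.X)\{a} | =b=> m1
  m1 = (b.a.b.(rec X. b.(b.a.b.X)\{a}))\{a} | =b=> m2
  m2 = (a.b.(rec X. b.(b.a.b.X)\{a}))\{a} | deadlocked
LTS(Q): 2 reachable states
  n0 = rec X. b.(a.a.b.X)\{a} | =b=> n1
  n1 = (a.a.b.(rec X. b.(a.a.b.X)\{a}))\{a} | deadlocked
Bisimilarity quotient blocks:
  B0 = {m0}
  B1 = {m1, n0}
  B2 = {m2, n1}
m0 ∈ B0, n0 ∈ B1 → different blocks

not bisimilar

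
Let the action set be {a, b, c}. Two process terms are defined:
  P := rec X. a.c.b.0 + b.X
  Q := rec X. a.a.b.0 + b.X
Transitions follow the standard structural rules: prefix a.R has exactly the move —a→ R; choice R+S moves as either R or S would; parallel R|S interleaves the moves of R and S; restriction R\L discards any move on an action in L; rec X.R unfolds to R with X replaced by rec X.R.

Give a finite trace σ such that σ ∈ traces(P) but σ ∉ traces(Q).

P's transition system — 4 states:
  m0 = rec X. a.c.b.0 + b.X → =a=> m1, =b=> m0
  m1 = c.b.0 → =c=> m2
  m2 = b.0 → =b=> m3
  m3 = 0 → deadlocked
Q's transition system — 4 states:
  n0 = rec X. a.a.b.0 + b.X → =a=> n1, =b=> n0
  n1 = a.b.0 → =a=> n2
  n2 = b.0 → =b=> n3
  n3 = 0 → deadlocked
Run σ = ⟨ac⟩ on P: start {m0}
  [1] a ⇒ {m1}
  [2] c ⇒ {m2}
  P completes σ.
Run σ = ⟨ac⟩ on Q: start {n0}
  [1] a ⇒ {n1}
  [2] c ⇒ no successor for Q

ac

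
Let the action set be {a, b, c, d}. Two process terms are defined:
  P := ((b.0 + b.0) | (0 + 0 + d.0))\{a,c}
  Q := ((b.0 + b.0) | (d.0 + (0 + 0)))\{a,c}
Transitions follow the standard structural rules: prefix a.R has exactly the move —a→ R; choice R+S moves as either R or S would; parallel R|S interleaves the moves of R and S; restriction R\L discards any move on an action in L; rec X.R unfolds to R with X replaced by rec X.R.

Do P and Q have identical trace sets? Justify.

traces(P) = traces(Q)

P's transition system — 4 states:
  s0 = ((b.0 + b.0) | (0 + 0 + d.0))\{a,c} | --b--▸ s1, --d--▸ s2
  s1 = (0 | (0 + 0 + d.0))\{a,c} | --d--▸ s3
  s2 = ((b.0 + b.0) | 0)\{a,c} | --b--▸ s3
  s3 = (0 | 0)\{a,c} | deadlocked
Q's transition system — 4 states:
  t0 = ((b.0 + b.0) | (d.0 + (0 + 0)))\{a,c} | --b--▸ t1, --d--▸ t2
  t1 = (0 | (d.0 + (0 + 0)))\{a,c} | --d--▸ t3
  t2 = ((b.0 + b.0) | 0)\{a,c} | --b--▸ t3
  t3 = (0 | 0)\{a,c} | deadlocked
Bisimilarity quotient blocks:
  B0 = {s0, t0}
  B1 = {s1, t1}
  B2 = {s3, t3}
  B3 = {s2, t2}
s0 ∈ B0, t0 ∈ B0 → same block
Bisimilar ⇒ trace-equivalent.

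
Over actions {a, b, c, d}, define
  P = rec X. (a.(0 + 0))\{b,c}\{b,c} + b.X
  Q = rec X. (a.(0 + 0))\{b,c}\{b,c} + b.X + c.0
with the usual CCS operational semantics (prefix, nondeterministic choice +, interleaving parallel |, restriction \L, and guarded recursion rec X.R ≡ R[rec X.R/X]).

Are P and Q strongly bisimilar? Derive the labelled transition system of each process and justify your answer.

NO

Reachable graph of P (2 states):
  m0 = rec X. (a.(0 + 0))\{b,c}\{b,c} + b.X → ··a··> m1, ··b··> m0
  m1 = (0 + 0)\{b,c}\{b,c} → deadlocked
Reachable graph of Q (3 states):
  n0 = rec X. (a.(0 + 0))\{b,c}\{b,c} + b.X + c.0 → ··a··> n1, ··b··> n0, ··c··> n2
  n1 = (0 + 0)\{b,c}\{b,c} → deadlocked
  n2 = 0 → deadlocked
Coarsest stable partition (strong bisimilarity classes):
  B0 = {m0}
  B1 = {m1, n1, n2}
  B2 = {n0}
m0 ∈ B0, n0 ∈ B2 → different blocks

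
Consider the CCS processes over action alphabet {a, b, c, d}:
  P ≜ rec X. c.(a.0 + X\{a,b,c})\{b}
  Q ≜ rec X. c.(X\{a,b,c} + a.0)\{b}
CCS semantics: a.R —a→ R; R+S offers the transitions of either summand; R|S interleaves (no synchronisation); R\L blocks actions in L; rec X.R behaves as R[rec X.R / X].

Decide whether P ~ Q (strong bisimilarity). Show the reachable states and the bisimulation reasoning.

P's transition system — 3 states:
  s0 = rec X. c.(a.0 + X\{a,b,c})\{b} ⊢ —c→ s1
  s1 = (a.0 + (rec X. c.(a.0 + X\{a,b,c})\{b})\{a,b,c})\{b} ⊢ —a→ s2
  s2 = 0\{b} ⊢ ∅
Q's transition system — 3 states:
  t0 = rec X. c.(X\{a,b,c} + a.0)\{b} ⊢ —c→ t1
  t1 = ((rec X. c.(X\{a,b,c} + a.0)\{b})\{a,b,c} + a.0)\{b} ⊢ —a→ t2
  t2 = 0\{b} ⊢ ∅
Coarsest stable partition (strong bisimilarity classes):
  B0 = {s0, t0}
  B1 = {s1, t1}
  B2 = {s2, t2}
s0 ∈ B0, t0 ∈ B0 → same block

YES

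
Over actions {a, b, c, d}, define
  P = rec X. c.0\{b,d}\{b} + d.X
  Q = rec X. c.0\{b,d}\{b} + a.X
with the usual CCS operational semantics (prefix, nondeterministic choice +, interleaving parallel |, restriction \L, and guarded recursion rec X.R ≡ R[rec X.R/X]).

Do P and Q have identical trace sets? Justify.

traces(P) ≠ traces(Q) — witness ⟨d⟩

P's transition system — 2 states:
  p0 = rec X. c.0\{b,d}\{b} + d.X | ··c··> p1, ··d··> p0
  p1 = 0\{b,d}\{b} | (no moves)
Q's transition system — 2 states:
  q0 = rec X. c.0\{b,d}\{b} + a.X | ··a··> q0, ··c··> q1
  q1 = 0\{b,d}\{b} | (no moves)
Trace ⟨d⟩ through P, begin at {p0}:
  after d @ step 1: {p0}
  — P admits the full trace.
Trace ⟨d⟩ through Q, begin at {q0}:
  after d @ step 1: ∅ (Q stuck)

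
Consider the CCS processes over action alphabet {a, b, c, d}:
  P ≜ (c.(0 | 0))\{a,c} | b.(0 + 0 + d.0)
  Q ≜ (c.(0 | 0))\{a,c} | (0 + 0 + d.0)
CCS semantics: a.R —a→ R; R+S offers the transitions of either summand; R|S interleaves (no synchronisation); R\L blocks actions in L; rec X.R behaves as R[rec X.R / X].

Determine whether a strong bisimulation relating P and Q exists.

LTS(P): 3 reachable states
  p0 = (c.(0 | 0))\{a,c} | b.(0 + 0 + d.0) → -b-> p1
  p1 = (c.(0 | 0))\{a,c} | (0 + 0 + d.0) → -d-> p2
  p2 = (c.(0 | 0))\{a,c} | 0 → ·
LTS(Q): 2 reachable states
  q0 = (c.(0 | 0))\{a,c} | (0 + 0 + d.0) → -d-> q1
  q1 = (c.(0 | 0))\{a,c} | 0 → ·
Coarsest stable partition (strong bisimilarity classes):
  B0 = {p0}
  B1 = {p1, q0}
  B2 = {p2, q1}
p0 ∈ B0, q0 ∈ B1 → different blocks

not bisimilar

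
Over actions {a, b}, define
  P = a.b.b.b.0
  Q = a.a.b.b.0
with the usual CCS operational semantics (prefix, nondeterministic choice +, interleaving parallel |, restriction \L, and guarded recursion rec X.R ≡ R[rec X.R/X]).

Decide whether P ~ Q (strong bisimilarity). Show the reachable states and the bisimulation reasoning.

Reachable graph of P (5 states):
  s0 = a.b.b.b.0 :: —a→ s1
  s1 = b.b.b.0 :: —b→ s2
  s2 = b.b.0 :: —b→ s3
  s3 = b.0 :: —b→ s4
  s4 = 0 :: deadlocked
Reachable graph of Q (5 states):
  t0 = a.a.b.b.0 :: —a→ t1
  t1 = a.b.b.0 :: —a→ t2
  t2 = b.b.0 :: —b→ t3
  t3 = b.0 :: —b→ t4
  t4 = 0 :: deadlocked
Bisimilarity quotient blocks:
  B0 = {s0}
  B1 = {s1}
  B2 = {s2, t2}
  B3 = {s3, t3}
  B4 = {s4, t4}
  B5 = {t0}
  B6 = {t1}
s0 ∈ B0, t0 ∈ B5 → different blocks

not bisimilar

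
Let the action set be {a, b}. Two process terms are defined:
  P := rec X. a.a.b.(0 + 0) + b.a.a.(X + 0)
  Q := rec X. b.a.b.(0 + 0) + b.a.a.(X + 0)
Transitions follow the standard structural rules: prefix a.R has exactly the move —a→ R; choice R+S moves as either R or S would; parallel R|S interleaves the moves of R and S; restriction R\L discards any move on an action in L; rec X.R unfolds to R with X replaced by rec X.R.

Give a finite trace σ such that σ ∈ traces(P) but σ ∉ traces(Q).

a

LTS(P): 7 reachable states
  u0 = rec X. a.a.b.(0 + 0) + b.a.a.(X + 0) | —a→ u1, —b→ u2
  u1 = a.b.(0 + 0) | —a→ u3
  u2 = a.a.((rec X. a.a.b.(0 + 0) + b.a.a.(X + 0)) + 0) | —a→ u4
  u3 = b.(0 + 0) | —b→ u5
  u4 = a.((rec X. a.a.b.(0 + 0) + b.a.a.(X + 0)) + 0) | —a→ u6
  u5 = 0 + 0 | stopped
  u6 = (rec X. a.a.b.(0 + 0) + b.a.a.(X + 0)) + 0 | —a→ u1, —b→ u2
LTS(Q): 7 reachable states
  v0 = rec X. b.a.b.(0 + 0) + b.a.a.(X + 0) | —b→ v1, —b→ v2
  v1 = a.a.((rec X. b.a.b.(0 + 0) + b.a.a.(X + 0)) + 0) | —a→ v3
  v2 = a.b.(0 + 0) | —a→ v4
  v3 = a.((rec X. b.a.b.(0 + 0) + b.a.a.(X + 0)) + 0) | —a→ v5
  v4 = b.(0 + 0) | —b→ v6
  v5 = (rec X. b.a.b.(0 + 0) + b.a.a.(X + 0)) + 0 | —b→ v1, —b→ v2
  v6 = 0 + 0 | stopped
Trace ⟨a⟩ through P, begin at {u0}:
  after a @ step 1: {u1}
  ✓ P
Trace ⟨a⟩ through Q, begin at {v0}:
  after a @ step 1: ∅ (Q stuck)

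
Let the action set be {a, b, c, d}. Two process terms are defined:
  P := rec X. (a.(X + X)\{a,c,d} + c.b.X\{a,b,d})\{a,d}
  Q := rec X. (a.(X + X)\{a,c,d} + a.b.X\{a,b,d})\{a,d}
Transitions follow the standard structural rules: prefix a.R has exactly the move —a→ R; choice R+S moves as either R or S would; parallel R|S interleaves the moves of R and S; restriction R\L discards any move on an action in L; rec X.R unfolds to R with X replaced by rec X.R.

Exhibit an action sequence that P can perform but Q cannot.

P's transition system — 4 states:
  s0 = rec X. (a.(X + X)\{a,c,d} + c.b.X\{a,b,d})\{a,d} ⊢ —c→ s1
  s1 = (b.(rec X. (a.(X + X)\{a,c,d} + c.b.X\{a,b,d})\{a,d})\{a,b,d})\{a,d} ⊢ —b→ s2
  s2 = (rec X. (a.(X + X)\{a,c,d} + c.b.X\{a,b,d})\{a,d})\{a,b,d}\{a,d} ⊢ —c→ s3
  s3 = (b.(rec X. (a.(X + X)\{a,c,d} + c.b.X\{a,b,d})\{a,d})\{a,b,d})\{a,d}\{a,b,d}\{a,d} ⊢ deadlocked
Q's transition system — 1 states:
  t0 = rec X. (a.(X + X)\{a,c,d} + a.b.X\{a,b,d})\{a,d} ⊢ deadlocked
Trace ⟨c⟩ through P, begin at {s0}:
  after c @ step 1: {s1}
  ✓ P
Trace ⟨c⟩ through Q, begin at {t0}:
  after c @ step 1: ∅ (Q stuck)

c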